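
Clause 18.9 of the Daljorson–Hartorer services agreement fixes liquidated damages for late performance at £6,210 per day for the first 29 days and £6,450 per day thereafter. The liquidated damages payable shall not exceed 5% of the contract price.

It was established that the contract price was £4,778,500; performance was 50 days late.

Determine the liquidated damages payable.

First 29 days: 29 × £6,210 = £180,090
Remaining days: (50 − 29) × £6,450 = £135,450
Accrued per-day damages: £180,090 + £135,450 = £315,540
Cap: 5% of £4,778,500 = £238,925
Cap at £238,925: £315,540 exceeds the cap → £238,925

£238,925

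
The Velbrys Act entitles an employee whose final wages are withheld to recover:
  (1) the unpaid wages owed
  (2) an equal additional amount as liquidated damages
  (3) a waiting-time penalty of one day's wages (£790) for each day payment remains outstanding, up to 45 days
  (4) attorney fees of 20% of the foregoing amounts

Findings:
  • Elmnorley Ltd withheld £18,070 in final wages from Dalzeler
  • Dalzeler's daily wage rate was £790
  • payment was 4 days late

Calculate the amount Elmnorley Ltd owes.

£47,160

Liquidated damages (equal amount): £18,070
Penalty days: min(4, 45) = 4
Waiting-time penalty: 4 × £790 = £3,160
Subtotal: £18,070 + £18,070 + £3,160 = £39,300
Attorney fees: 20% of £39,300 = £7,860
Total award: £39,300 + £7,860 = £47,160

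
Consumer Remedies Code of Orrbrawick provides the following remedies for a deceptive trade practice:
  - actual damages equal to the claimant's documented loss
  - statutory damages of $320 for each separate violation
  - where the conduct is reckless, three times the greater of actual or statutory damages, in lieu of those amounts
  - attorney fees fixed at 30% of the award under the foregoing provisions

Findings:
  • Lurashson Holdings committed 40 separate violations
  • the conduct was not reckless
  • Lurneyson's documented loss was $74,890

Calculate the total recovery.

Statutory damages: 40 × $320 = $12,800
Conduct not reckless: the in-lieu enhancement does not apply.
Actual plus statutory damages: $74,890 + $12,800 = $87,690
Attorney fees: 30% of $87,690 = $26,307
Total recovery: $87,690 + $26,307 = $113,997

$113,997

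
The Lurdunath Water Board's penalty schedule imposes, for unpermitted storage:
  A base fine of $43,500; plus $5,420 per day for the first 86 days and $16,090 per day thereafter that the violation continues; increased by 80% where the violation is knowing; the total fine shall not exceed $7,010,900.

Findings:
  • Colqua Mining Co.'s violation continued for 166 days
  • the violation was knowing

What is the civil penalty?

Civil penalty: $3,234,276

First 86 days: 86 × $5,420 = $466,120
Remaining days: (166 − 86) × $16,090 = $1,287,200
Per-day component: $466,120 + $1,287,200 = $1,753,320
Base plus per-day: $43,500 + $1,753,320 = $1,796,820
Enhancement: 80% of $1,796,820 = $1,437,456
Enhanced fine: $1,796,820 + $1,437,456 = $3,234,276
Cap at $7,010,900: $3,234,276 is within the cap, no reduction.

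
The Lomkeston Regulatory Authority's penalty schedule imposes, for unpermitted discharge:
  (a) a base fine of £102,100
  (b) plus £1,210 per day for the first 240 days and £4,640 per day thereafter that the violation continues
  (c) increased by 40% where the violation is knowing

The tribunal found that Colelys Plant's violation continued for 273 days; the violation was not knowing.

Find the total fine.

£545,620

First 240 days: 240 × £1,210 = £290,400
Remaining days: (273 − 240) × £4,640 = £153,120
Per-day component: £290,400 + £153,120 = £443,520
Base plus per-day: £102,100 + £443,520 = £545,620
The violation was not knowing: no 40% increase.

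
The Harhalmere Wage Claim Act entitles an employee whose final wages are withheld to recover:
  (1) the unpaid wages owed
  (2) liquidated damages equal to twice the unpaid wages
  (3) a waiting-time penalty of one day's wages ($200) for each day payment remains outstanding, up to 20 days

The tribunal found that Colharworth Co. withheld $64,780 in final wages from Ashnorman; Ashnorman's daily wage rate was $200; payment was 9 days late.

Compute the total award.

Doubled: 2 × $64,780 = $129,560
Penalty days: min(9, 20) = 9
Waiting-time penalty: 9 × $200 = $1,800
Total award: $64,780 + $129,560 + $1,800 = $196,140

$196,140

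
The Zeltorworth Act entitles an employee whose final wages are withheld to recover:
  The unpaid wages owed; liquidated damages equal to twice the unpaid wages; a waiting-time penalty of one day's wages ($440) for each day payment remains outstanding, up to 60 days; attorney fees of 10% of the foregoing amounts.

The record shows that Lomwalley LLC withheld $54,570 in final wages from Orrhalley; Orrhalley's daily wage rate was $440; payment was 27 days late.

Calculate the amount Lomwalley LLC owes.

$193,149

Doubled: 2 × $54,570 = $109,140
Penalty days: min(27, 60) = 27
Waiting-time penalty: 27 × $440 = $11,880
Subtotal: $54,570 + $109,140 + $11,880 = $175,590
Attorney fees: 10% of $175,590 = $17,559
Total award: $175,590 + $17,559 = $193,149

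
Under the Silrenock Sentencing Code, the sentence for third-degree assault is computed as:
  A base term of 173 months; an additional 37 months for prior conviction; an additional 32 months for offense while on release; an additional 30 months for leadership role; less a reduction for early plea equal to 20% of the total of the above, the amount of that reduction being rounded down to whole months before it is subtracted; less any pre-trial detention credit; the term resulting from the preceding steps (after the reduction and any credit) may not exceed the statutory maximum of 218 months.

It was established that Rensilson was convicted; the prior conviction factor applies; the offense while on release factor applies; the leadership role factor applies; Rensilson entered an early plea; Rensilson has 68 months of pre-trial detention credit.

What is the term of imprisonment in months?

Prior conviction enhancement: +37 months
Offense while on release enhancement: +32 months
Leadership role enhancement: +30 months
Adjusted term: 173 months + 37 months + 32 months + 30 months = 272 months
Early plea reduction: 20% of 272 months = 54 months (rounded down)
After reduction: 272 − 54 = 218 months
Less pre-trial detention credit: 218 months − 68 months = 150 months
Cap at 218 months: 150 months is within the cap, no reduction.

150 months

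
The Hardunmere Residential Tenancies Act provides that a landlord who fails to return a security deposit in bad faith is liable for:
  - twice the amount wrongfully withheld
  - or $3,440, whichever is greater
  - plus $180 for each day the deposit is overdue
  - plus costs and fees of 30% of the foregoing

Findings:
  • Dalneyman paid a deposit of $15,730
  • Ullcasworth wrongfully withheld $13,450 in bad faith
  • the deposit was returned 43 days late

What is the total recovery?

Doubled: 2 × $13,450 = $26,900
Minimum $3,440: $26,900 meets the minimum, no increase.
Late-return penalty: 43 × $180 = $7,740
Damages plus late penalty: $26,900 + $7,740 = $34,640
Costs and fees: 30% of $34,640 = $10,392
Total recovery: $34,640 + $10,392 = $45,032

$45,032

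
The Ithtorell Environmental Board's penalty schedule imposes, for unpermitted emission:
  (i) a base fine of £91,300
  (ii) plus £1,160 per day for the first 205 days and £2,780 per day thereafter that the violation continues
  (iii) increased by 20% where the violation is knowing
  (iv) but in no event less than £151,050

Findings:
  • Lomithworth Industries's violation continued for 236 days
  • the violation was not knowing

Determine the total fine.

First 205 days: 205 × £1,160 = £237,800
Remaining days: (236 − 205) × £2,780 = £86,180
Per-day component: £237,800 + £86,180 = £323,980
Base plus per-day: £91,300 + £323,980 = £415,280
The violation was not knowing: no 20% increase.
Minimum £151,050: £415,280 meets the minimum, no increase.

£415,280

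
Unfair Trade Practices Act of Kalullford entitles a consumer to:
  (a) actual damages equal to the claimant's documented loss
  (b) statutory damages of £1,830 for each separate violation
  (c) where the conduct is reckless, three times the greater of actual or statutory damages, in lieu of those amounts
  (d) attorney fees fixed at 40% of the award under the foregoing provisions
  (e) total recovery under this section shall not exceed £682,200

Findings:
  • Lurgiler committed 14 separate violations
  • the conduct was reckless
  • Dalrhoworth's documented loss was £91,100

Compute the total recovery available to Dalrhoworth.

Statutory damages: 14 × £1,830 = £25,620
Greater of actual damages (£91,100) or statutory damages (£25,620): £91,100
Trebled: 3 × £91,100 = £273,300
Attorney fees: 40% of £273,300 = £109,320
Total before cap: £273,300 + £109,320 = £382,620
Cap at £682,200: £382,620 is within the cap, no reduction.

£382,620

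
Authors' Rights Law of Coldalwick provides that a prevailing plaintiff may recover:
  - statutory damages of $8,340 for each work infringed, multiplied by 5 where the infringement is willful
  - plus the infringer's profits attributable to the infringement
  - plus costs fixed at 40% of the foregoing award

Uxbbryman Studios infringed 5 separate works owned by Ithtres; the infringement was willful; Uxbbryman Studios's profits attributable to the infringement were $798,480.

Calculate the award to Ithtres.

$1,409,772

Statutory damages: 5 × $8,340 = $41,700
Multiplied by 5: 5 × $41,700 = $208,500
Combined award: $208,500 + $798,480 = $1,006,980
Costs: 40% of $1,006,980 = $402,792
Award plus costs: $1,006,980 + $402,792 = $1,409,772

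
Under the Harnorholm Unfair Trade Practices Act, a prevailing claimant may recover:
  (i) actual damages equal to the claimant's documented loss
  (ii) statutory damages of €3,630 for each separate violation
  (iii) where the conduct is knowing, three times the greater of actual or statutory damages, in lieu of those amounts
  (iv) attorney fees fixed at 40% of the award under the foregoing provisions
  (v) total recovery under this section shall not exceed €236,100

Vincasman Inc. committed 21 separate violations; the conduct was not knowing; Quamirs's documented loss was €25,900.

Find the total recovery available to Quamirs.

€142,982

Statutory damages: 21 × €3,630 = €76,230
Conduct not knowing: the in-lieu enhancement does not apply.
Actual plus statutory damages: €25,900 + €76,230 = €102,130
Attorney fees: 40% of €102,130 = €40,852
Total before cap: €102,130 + €40,852 = €142,982
Cap at €236,100: €142,982 is within the cap, no reduction.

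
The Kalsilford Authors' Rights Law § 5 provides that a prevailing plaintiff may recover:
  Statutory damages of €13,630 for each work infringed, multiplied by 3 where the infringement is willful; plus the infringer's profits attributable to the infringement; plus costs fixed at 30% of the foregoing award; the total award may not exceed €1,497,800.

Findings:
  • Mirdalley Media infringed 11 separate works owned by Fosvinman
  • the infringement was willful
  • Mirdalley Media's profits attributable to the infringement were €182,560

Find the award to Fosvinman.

Award: €822,055

Statutory damages: 11 × €13,630 = €149,930
Trebled: 3 × €149,930 = €449,790
Combined award: €449,790 + €182,560 = €632,350
Costs: 30% of €632,350 = €189,705
Award plus costs: €632,350 + €189,705 = €822,055
Cap at €1,497,800: €822,055 is within the cap, no reduction.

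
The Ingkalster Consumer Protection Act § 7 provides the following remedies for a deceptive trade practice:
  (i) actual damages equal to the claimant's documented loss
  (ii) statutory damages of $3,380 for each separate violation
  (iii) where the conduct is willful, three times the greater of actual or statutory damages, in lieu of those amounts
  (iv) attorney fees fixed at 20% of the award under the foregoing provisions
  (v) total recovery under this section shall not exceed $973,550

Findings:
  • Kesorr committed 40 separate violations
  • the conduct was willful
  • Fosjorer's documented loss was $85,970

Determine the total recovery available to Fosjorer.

$486,720

Statutory damages: 40 × $3,380 = $135,200
Greater of actual damages ($85,970) or statutory damages ($135,200): $135,200
Trebled: 3 × $135,200 = $405,600
Attorney fees: 20% of $405,600 = $81,120
Total before cap: $405,600 + $81,120 = $486,720
Cap at $973,550: $486,720 is within the cap, no reduction.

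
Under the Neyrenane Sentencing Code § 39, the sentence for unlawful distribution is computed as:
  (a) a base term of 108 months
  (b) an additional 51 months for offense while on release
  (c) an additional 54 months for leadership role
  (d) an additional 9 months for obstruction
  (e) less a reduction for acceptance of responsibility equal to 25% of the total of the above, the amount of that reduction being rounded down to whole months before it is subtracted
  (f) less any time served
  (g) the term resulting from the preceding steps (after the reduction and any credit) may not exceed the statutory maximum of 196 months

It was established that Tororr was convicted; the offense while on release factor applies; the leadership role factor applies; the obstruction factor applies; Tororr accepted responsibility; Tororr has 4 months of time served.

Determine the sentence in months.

Offense while on release enhancement: +51 months
Leadership role enhancement: +54 months
Obstruction enhancement: +9 months
Adjusted term: 108 months + 51 months + 54 months + 9 months = 222 months
Acceptance of responsibility reduction: 25% of 222 months = 55 months (rounded down)
After reduction: 222 − 55 = 167 months
Less time served: 167 months − 4 months = 163 months
Cap at 196 months: 163 months is within the cap, no reduction.

163 months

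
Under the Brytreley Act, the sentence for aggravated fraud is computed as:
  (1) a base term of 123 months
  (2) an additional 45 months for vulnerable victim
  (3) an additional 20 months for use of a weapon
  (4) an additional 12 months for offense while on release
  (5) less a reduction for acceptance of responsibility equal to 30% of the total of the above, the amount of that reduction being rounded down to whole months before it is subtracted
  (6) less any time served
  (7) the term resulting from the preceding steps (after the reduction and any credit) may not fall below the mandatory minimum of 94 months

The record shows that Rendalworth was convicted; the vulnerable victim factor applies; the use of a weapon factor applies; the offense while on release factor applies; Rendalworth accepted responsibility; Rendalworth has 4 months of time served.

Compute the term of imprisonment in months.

Vulnerable victim enhancement: +45 months
Use of a weapon enhancement: +20 months
Offense while on release enhancement: +12 months
Adjusted term: 123 months + 45 months + 20 months + 12 months = 200 months
Acceptance of responsibility reduction: 30% of 200 months = 60 months (rounded down)
After reduction: 200 − 60 = 140 months
Less time served: 140 months − 4 months = 136 months
Minimum 94 months: 136 months meets the minimum, no increase.

136 months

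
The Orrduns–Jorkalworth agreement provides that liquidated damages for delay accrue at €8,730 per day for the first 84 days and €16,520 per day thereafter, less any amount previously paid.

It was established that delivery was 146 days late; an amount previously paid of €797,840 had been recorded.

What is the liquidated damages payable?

First 84 days: 84 × €8,730 = €733,320
Remaining days: (146 − 84) × €16,520 = €1,024,240
Accrued per-day damages: €733,320 + €1,024,240 = €1,757,560
Less amount previously paid: €1,757,560 − €797,840 = €959,720

€959,720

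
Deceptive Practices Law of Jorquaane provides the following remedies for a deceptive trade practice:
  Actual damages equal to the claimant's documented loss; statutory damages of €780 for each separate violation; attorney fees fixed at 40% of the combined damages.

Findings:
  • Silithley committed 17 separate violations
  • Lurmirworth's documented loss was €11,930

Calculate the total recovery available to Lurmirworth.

Statutory damages: 17 × €780 = €13,260
Combined damages: €11,930 + €13,260 = €25,190
Attorney fees: 40% of €25,190 = €10,076
Total recovery: €25,190 + €10,076 = €35,266

€35,266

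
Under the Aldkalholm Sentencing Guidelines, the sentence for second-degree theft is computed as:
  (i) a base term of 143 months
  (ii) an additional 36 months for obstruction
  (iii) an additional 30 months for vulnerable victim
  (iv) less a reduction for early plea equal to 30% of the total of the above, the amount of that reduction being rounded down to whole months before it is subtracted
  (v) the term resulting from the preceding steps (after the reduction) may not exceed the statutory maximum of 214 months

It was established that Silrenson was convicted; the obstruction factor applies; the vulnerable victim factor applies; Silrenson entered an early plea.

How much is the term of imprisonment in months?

Obstruction enhancement: +36 months
Vulnerable victim enhancement: +30 months
Adjusted term: 143 months + 36 months + 30 months = 209 months
Early plea reduction: 30% of 209 months = 62 months (rounded down)
After reduction: 209 − 62 = 147 months
Cap at 214 months: 147 months is within the cap, no reduction.

147 months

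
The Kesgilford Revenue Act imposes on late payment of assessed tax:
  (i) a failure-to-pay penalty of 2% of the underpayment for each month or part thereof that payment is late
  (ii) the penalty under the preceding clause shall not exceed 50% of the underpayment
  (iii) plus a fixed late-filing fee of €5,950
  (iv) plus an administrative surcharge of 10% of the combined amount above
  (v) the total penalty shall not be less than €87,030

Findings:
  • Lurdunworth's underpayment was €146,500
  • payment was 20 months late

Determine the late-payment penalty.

Penalty: €87,030

Accrued rate: 2% × 20 = 40%, capped at 50% → 40%
Failure-to-pay penalty: 40% of €146,500 = €58,600
Penalty before surcharge: €58,600 + €5,950 = €64,550
Administrative surcharge: 10% of €64,550 = €6,455
Total penalty: €64,550 + €6,455 = €71,005
Minimum €87,030: €71,005 is below the minimum → €87,030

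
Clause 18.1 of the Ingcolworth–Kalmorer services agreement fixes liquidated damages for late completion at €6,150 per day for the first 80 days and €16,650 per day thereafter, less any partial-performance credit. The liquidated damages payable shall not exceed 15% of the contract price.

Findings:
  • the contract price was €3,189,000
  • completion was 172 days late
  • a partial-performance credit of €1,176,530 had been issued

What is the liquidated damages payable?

First 80 days: 80 × €6,150 = €492,000
Remaining days: (172 − 80) × €16,650 = €1,531,800
Accrued per-day damages: €492,000 + €1,531,800 = €2,023,800
Less partial-performance credit: €2,023,800 − €1,176,530 = €847,270
Cap: 15% of €3,189,000 = €478,350
Cap at €478,350: €847,270 exceeds the cap → €478,350

€478,350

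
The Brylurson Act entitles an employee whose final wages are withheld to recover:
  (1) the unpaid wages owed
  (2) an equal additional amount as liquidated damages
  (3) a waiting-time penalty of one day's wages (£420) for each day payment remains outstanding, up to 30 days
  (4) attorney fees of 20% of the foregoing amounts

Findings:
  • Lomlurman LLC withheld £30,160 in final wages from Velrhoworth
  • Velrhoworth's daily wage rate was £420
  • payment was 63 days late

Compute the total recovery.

£87,504

Liquidated damages (equal amount): £30,160
Penalty days: min(63, 30) = 30
Waiting-time penalty: 30 × £420 = £12,600
Subtotal: £30,160 + £30,160 + £12,600 = £72,920
Attorney fees: 20% of £72,920 = £14,584
Total award: £72,920 + £14,584 = £87,504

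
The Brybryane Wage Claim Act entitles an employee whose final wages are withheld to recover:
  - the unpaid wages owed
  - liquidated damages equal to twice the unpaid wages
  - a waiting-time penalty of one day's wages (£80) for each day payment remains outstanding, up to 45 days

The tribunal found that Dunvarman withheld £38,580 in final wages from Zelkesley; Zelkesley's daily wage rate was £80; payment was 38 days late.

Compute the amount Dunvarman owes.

Doubled: 2 × £38,580 = £77,160
Penalty days: min(38, 45) = 38
Waiting-time penalty: 38 × £80 = £3,040
Total award: £38,580 + £77,160 + £3,040 = £118,780

Total award: £118,780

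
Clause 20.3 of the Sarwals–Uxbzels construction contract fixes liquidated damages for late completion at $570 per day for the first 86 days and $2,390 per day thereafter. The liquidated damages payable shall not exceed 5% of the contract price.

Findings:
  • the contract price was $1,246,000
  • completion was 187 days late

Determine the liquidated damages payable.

First 86 days: 86 × $570 = $49,020
Remaining days: (187 − 86) × $2,390 = $241,390
Accrued per-day damages: $49,020 + $241,390 = $290,410
Cap: 5% of $1,246,000 = $62,300
Cap at $62,300: $290,410 exceeds the cap → $62,300

$62,300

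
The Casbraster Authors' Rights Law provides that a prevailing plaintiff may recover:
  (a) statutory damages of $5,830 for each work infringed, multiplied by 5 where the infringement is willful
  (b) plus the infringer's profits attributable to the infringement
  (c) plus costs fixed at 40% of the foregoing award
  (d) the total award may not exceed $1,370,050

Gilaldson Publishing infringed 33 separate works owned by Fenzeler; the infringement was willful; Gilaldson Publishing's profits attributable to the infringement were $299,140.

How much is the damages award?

Statutory damages: 33 × $5,830 = $192,390
Multiplied by 5: 5 × $192,390 = $961,950
Combined award: $961,950 + $299,140 = $1,261,090
Costs: 40% of $1,261,090 = $504,436
Award plus costs: $1,261,090 + $504,436 = $1,765,526
Cap at $1,370,050: $1,765,526 exceeds the cap → $1,370,050

Award: $1,370,050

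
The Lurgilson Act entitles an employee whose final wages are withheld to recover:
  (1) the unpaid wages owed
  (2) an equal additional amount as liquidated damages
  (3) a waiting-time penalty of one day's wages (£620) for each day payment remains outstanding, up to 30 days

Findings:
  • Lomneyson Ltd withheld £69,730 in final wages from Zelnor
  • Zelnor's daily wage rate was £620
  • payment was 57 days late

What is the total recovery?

£158,060

Liquidated damages (equal amount): £69,730
Penalty days: min(57, 30) = 30
Waiting-time penalty: 30 × £620 = £18,600
Total award: £69,730 + £69,730 + £18,600 = £158,060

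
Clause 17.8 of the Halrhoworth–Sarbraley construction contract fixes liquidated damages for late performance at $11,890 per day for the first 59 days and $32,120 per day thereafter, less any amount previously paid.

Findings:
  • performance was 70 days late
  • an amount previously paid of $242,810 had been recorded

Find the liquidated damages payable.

$812,020

First 59 days: 59 × $11,890 = $701,510
Remaining days: (70 − 59) × $32,120 = $353,320
Accrued per-day damages: $701,510 + $353,320 = $1,054,830
Less amount previously paid: $1,054,830 − $242,810 = $812,020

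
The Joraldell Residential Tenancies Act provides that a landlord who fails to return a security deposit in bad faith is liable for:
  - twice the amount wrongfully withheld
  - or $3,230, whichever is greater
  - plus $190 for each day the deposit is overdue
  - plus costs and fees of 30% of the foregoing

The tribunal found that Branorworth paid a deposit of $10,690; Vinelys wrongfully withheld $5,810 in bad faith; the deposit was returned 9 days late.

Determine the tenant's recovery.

Doubled: 2 × $5,810 = $11,620
Minimum $3,230: $11,620 meets the minimum, no increase.
Late-return penalty: 9 × $190 = $1,710
Damages plus late penalty: $11,620 + $1,710 = $13,330
Costs and fees: 30% of $13,330 = $3,999
Total recovery: $13,330 + $3,999 = $17,329

$17,329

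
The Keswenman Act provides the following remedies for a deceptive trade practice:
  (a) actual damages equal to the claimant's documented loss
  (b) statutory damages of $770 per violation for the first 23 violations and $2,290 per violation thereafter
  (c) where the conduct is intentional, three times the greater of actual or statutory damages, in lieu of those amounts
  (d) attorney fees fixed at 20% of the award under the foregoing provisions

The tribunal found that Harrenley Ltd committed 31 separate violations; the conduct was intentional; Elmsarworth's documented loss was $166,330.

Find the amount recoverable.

First 23 violations: 23 × $770 = $17,710
Remaining violations: (31 − 23) × $2,290 = $18,320
Statutory damages: $17,710 + $18,320 = $36,030
Greater of actual damages ($166,330) or statutory damages ($36,030): $166,330
Trebled: 3 × $166,330 = $498,990
Attorney fees: 20% of $498,990 = $99,798
Total recovery: $498,990 + $99,798 = $598,788

$598,788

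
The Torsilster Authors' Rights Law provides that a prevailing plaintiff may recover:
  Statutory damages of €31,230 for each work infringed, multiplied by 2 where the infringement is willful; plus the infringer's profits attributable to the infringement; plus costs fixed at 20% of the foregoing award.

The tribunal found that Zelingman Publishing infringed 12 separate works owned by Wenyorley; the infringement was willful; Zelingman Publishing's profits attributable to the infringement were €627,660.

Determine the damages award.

€1,652,616

Statutory damages: 12 × €31,230 = €374,760
Doubled: 2 × €374,760 = €749,520
Combined award: €749,520 + €627,660 = €1,377,180
Costs: 20% of €1,377,180 = €275,436
Award plus costs: €1,377,180 + €275,436 = €1,652,616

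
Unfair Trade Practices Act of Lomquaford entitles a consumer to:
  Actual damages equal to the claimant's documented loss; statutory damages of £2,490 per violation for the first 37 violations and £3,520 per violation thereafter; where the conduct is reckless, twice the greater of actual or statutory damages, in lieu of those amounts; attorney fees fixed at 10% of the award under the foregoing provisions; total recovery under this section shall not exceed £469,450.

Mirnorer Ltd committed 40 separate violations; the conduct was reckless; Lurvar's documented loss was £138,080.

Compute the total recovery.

Total recovery: £303,776

First 37 violations: 37 × £2,490 = £92,130
Remaining violations: (40 − 37) × £3,520 = £10,560
Statutory damages: £92,130 + £10,560 = £102,690
Greater of actual damages (£138,080) or statutory damages (£102,690): £138,080
Doubled: 2 × £138,080 = £276,160
Attorney fees: 10% of £276,160 = £27,616
Total before cap: £276,160 + £27,616 = £303,776
Cap at £469,450: £303,776 is within the cap, no reduction.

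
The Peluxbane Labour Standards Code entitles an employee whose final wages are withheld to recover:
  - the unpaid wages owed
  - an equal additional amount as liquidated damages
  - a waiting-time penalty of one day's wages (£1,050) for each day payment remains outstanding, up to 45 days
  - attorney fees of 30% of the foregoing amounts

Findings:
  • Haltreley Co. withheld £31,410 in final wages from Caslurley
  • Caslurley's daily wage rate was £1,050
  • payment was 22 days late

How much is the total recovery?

£111,696

Liquidated damages (equal amount): £31,410
Penalty days: min(22, 45) = 22
Waiting-time penalty: 22 × £1,050 = £23,100
Subtotal: £31,410 + £31,410 + £23,100 = £85,920
Attorney fees: 30% of £85,920 = £25,776
Total award: £85,920 + £25,776 = £111,696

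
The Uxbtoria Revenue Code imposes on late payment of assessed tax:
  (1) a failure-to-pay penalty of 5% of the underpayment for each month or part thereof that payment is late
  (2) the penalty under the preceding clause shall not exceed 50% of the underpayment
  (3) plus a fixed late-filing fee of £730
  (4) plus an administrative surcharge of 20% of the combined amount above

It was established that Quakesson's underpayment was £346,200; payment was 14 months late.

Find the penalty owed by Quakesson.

Penalty: £208,596

Accrued rate: 5% × 14 = 70%, capped at 50% → 50%
Failure-to-pay penalty: 50% of £346,200 = £173,100
Penalty before surcharge: £173,100 + £730 = £173,830
Administrative surcharge: 20% of £173,830 = £34,766
Total penalty: £173,830 + £34,766 = £208,596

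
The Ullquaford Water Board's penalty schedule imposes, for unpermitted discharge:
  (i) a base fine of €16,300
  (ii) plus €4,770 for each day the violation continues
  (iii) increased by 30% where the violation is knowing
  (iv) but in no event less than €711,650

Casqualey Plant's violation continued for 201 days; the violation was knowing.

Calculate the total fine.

€1,267,591

Per-day component: 201 × €4,770 = €958,770
Base plus per-day: €16,300 + €958,770 = €975,070
Enhancement: 30% of €975,070 = €292,521
Enhanced fine: €975,070 + €292,521 = €1,267,591
Minimum €711,650: €1,267,591 meets the minimum, no increase.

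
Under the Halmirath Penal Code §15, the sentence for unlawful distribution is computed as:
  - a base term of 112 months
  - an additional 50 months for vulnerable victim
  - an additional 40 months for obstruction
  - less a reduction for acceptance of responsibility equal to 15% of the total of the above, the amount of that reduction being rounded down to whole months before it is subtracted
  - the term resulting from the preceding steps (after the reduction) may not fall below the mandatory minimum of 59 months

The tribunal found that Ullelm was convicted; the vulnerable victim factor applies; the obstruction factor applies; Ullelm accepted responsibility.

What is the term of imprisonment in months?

Vulnerable victim enhancement: +50 months
Obstruction enhancement: +40 months
Adjusted term: 112 months + 50 months + 40 months = 202 months
Acceptance of responsibility reduction: 15% of 202 months = 30 months (rounded down)
After reduction: 202 − 30 = 172 months
Minimum 59 months: 172 months meets the minimum, no increase.

172 months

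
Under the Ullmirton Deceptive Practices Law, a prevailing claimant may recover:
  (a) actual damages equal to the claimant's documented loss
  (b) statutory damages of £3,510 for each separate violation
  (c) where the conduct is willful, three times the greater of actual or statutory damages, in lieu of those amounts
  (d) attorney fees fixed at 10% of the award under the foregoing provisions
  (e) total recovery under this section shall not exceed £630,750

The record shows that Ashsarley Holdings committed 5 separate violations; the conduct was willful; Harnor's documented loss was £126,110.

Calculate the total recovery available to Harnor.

Statutory damages: 5 × £3,510 = £17,550
Greater of actual damages (£126,110) or statutory damages (£17,550): £126,110
Trebled: 3 × £126,110 = £378,330
Attorney fees: 10% of £378,330 = £37,833
Total before cap: £378,330 + £37,833 = £416,163
Cap at £630,750: £416,163 is within the cap, no reduction.

Total recovery: £416,163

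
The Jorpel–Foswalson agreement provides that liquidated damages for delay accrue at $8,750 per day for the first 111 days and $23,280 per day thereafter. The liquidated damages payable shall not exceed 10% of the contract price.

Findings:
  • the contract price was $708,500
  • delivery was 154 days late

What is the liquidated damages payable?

First 111 days: 111 × $8,750 = $971,250
Remaining days: (154 − 111) × $23,280 = $1,001,040
Accrued per-day damages: $971,250 + $1,001,040 = $1,972,290
Cap: 10% of $708,500 = $70,850
Cap at $70,850: $1,972,290 exceeds the cap → $70,850

$70,850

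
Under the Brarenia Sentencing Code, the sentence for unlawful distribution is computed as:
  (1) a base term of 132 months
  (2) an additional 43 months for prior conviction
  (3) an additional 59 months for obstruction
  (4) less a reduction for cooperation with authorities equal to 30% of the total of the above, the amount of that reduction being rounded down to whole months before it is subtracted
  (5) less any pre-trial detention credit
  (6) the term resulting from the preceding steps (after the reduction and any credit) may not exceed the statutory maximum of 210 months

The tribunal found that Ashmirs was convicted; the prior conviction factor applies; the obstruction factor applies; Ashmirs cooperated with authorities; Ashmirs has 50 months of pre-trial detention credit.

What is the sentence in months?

114 months

Prior conviction enhancement: +43 months
Obstruction enhancement: +59 months
Adjusted term: 132 months + 43 months + 59 months = 234 months
Cooperation with authorities reduction: 30% of 234 months = 70 months (rounded down)
After reduction: 234 − 70 = 164 months
Less pre-trial detention credit: 164 months − 50 months = 114 months
Cap at 210 months: 114 months is within the cap, no reduction.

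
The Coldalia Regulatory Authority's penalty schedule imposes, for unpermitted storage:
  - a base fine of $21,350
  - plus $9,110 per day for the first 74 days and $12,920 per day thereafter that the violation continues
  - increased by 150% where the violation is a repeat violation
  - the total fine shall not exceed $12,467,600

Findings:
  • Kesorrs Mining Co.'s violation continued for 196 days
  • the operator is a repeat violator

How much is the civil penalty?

First 74 days: 74 × $9,110 = $674,140
Remaining days: (196 − 74) × $12,920 = $1,576,240
Per-day component: $674,140 + $1,576,240 = $2,250,380
Base plus per-day: $21,350 + $2,250,380 = $2,271,730
Enhancement: 150% of $2,271,730 = $3,407,595
Enhanced fine: $2,271,730 + $3,407,595 = $5,679,325
Cap at $12,467,600: $5,679,325 is within the cap, no reduction.

$5,679,325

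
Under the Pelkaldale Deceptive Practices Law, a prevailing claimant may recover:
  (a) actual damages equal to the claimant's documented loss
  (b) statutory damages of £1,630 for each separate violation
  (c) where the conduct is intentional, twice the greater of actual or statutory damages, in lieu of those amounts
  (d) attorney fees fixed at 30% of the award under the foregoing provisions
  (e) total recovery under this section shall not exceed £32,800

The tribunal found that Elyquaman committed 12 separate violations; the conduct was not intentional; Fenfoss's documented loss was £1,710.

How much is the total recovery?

Statutory damages: 12 × £1,630 = £19,560
Conduct not intentional: the in-lieu enhancement does not apply.
Actual plus statutory damages: £1,710 + £19,560 = £21,270
Attorney fees: 30% of £21,270 = £6,381
Total before cap: £21,270 + £6,381 = £27,651
Cap at £32,800: £27,651 is within the cap, no reduction.

£27,651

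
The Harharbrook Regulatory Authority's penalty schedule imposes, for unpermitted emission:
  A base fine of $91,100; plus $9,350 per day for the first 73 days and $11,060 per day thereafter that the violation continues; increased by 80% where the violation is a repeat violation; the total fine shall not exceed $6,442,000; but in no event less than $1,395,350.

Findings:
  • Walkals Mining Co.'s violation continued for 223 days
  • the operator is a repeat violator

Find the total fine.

First 73 days: 73 × $9,350 = $682,550
Remaining days: (223 − 73) × $11,060 = $1,659,000
Per-day component: $682,550 + $1,659,000 = $2,341,550
Base plus per-day: $91,100 + $2,341,550 = $2,432,650
Enhancement: 80% of $2,432,650 = $1,946,120
Enhanced fine: $2,432,650 + $1,946,120 = $4,378,770
Cap at $6,442,000: $4,378,770 is within the cap, no reduction.
Minimum $1,395,350: $4,378,770 meets the minimum, no increase.

$4,378,770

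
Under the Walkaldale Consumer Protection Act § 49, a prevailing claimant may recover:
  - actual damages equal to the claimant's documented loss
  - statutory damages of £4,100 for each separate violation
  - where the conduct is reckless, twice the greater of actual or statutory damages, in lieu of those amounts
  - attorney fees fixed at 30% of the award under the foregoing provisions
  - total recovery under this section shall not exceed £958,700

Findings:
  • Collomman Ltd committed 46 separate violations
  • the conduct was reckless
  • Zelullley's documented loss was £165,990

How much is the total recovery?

Statutory damages: 46 × £4,100 = £188,600
Greater of actual damages (£165,990) or statutory damages (£188,600): £188,600
Doubled: 2 × £188,600 = £377,200
Attorney fees: 30% of £377,200 = £113,160
Total before cap: £377,200 + £113,160 = £490,360
Cap at £958,700: £490,360 is within the cap, no reduction.

£490,360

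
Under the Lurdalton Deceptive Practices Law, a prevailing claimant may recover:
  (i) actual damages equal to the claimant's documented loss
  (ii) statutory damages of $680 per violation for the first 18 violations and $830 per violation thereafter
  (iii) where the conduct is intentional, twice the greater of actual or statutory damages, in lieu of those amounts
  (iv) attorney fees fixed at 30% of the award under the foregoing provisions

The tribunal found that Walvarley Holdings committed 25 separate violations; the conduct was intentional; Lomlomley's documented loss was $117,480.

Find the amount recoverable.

First 18 violations: 18 × $680 = $12,240
Remaining violations: (25 − 18) × $830 = $5,810
Statutory damages: $12,240 + $5,810 = $18,050
Greater of actual damages ($117,480) or statutory damages ($18,050): $117,480
Doubled: 2 × $117,480 = $234,960
Attorney fees: 30% of $234,960 = $70,488
Total recovery: $234,960 + $70,488 = $305,448

$305,448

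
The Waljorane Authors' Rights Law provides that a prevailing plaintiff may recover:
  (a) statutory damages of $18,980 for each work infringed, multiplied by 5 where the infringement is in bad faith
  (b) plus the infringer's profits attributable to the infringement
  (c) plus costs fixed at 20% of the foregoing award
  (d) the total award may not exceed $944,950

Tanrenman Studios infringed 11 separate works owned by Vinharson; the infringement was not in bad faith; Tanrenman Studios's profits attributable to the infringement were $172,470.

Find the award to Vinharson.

Statutory damages: 11 × $18,980 = $208,780
Infringement not in bad faith: no ×5 enhancement.
Combined award: $208,780 + $172,470 = $381,250
Costs: 20% of $381,250 = $76,250
Award plus costs: $381,250 + $76,250 = $457,500
Cap at $944,950: $457,500 is within the cap, no reduction.

$457,500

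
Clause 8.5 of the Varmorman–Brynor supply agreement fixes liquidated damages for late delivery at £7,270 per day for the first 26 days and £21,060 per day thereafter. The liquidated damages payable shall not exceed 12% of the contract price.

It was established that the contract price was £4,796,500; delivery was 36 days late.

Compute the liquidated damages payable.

£399,620

First 26 days: 26 × £7,270 = £189,020
Remaining days: (36 − 26) × £21,060 = £210,600
Accrued per-day damages: £189,020 + £210,600 = £399,620
Cap: 12% of £4,796,500 = £575,580
Cap at £575,580: £399,620 is within the cap, no reduction.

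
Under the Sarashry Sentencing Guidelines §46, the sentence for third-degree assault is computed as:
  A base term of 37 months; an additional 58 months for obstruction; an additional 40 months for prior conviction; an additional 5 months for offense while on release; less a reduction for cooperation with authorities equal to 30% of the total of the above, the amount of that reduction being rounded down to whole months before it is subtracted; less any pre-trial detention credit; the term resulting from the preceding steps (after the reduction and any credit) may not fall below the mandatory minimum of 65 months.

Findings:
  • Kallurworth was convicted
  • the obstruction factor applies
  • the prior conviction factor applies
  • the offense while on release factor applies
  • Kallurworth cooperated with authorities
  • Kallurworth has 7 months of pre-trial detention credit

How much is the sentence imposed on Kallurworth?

91 months

Obstruction enhancement: +58 months
Prior conviction enhancement: +40 months
Offense while on release enhancement: +5 months
Adjusted term: 37 months + 58 months + 40 months + 5 months = 140 months
Cooperation with authorities reduction: 30% of 140 months = 42 months (rounded down)
After reduction: 140 − 42 = 98 months
Less pre-trial detention credit: 98 months − 7 months = 91 months
Minimum 65 months: 91 months meets the minimum, no increase.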